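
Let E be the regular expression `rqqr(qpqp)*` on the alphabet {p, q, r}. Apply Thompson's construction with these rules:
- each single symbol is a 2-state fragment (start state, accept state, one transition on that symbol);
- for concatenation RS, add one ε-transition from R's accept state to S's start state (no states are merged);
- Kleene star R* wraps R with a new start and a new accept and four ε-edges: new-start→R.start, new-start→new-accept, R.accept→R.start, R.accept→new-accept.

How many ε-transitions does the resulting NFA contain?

Per subexpression:
Each of the 8 symbol leaves contributes 0 ε-transitions.
  qpqp = 3 ε-transitions
  (qpqp)* = 7 ε-transitions
  rqqr(qpqp)* = 11 ε-transitions

11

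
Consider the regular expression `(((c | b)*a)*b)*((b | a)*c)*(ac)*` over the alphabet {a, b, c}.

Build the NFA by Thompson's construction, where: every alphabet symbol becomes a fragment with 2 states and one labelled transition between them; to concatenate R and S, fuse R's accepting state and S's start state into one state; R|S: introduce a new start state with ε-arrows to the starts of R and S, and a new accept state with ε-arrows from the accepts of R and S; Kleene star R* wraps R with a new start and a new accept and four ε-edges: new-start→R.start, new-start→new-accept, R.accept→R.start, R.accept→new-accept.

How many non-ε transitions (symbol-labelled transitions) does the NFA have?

9

By structural recursion:
Each of the 9 symbol leaves contributes exactly 1 symbol transition.
  c | b = 2 symbol transitions
  (c | b)* = 2 symbol transitions
  (c | b)*a = 3 symbol transitions
  ((c | b)*a)* = 3 symbol transitions
  ((c | b)*a)*b = 4 symbol transitions
  (((c | b)*a)*b)* = 4 symbol transitions
  b | a = 2 symbol transitions
  (b | a)* = 2 symbol transitions
  (b | a)*c = 3 symbol transitions
  ((b | a)*c)* = 3 symbol transitions
  ac = 2 symbol transitions
  (ac)* = 2 symbol transitions
  (((c | b)*a)*b)*((b | a)*c)*(ac)* = 9 symbol transitions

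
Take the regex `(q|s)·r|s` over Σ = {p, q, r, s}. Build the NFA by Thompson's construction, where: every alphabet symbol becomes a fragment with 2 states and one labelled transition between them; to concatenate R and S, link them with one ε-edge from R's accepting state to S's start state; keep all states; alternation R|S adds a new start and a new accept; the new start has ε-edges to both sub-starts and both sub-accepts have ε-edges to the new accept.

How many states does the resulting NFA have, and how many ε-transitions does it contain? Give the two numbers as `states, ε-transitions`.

12, 9

Bottom-up over the parse tree:
Each of the 4 symbol leaves contributes 2 states and 0 ε-transitions.
  q|s = 6 states, 4 ε-transitions
  (q|s)·r = 8 states, 5 ε-transitions
  (q|s)·r|s = 12 states, 9 ε-transitions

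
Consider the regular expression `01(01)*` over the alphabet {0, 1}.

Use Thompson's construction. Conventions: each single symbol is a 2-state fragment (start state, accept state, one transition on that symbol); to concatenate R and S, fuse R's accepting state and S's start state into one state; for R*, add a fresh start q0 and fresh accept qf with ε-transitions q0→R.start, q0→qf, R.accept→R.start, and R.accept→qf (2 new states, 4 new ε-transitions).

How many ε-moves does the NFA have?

4

By structural recursion:
Each of the 4 symbol leaves contributes 0 ε-transitions.
  01 : 0 ε-transitions
  (01)* : 4 ε-transitions
  01(01)* : 4 ε-transitions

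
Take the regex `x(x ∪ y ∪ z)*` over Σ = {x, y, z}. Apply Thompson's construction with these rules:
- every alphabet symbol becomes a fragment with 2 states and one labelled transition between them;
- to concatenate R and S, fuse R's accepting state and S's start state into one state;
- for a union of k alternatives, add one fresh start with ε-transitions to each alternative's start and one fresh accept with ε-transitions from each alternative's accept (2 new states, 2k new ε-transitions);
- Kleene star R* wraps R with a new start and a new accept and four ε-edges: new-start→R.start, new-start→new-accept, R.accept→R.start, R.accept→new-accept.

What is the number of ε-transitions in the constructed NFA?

By structural recursion:
Each of the 4 symbol leaves contributes 0 ε-transitions.
  x ∪ y ∪ z = 6 ε-transitions
  (x ∪ y ∪ z)* = 10 ε-transitions
  x(x ∪ y ∪ z)* = 10 ε-transitions

10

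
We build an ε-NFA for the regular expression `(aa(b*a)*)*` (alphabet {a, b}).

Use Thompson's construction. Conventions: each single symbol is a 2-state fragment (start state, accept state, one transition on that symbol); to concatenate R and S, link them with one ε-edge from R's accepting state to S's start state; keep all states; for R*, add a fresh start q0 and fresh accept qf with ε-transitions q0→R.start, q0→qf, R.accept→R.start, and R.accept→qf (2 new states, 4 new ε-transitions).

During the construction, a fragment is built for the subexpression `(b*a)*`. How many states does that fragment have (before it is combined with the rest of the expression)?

8

Fragment for `(b*a)*`:
Each of the 2 symbol leaves contributes a 2-state fragment.
  b* = 4 states
  b*a = 6 states
  (b*a)* = 8 states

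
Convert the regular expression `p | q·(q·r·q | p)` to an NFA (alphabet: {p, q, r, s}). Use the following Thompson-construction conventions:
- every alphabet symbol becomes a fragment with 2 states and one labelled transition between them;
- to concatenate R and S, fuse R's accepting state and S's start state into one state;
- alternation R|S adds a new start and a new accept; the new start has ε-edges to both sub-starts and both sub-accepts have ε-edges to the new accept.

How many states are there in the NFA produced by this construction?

13

Bottom-up over the parse tree:
Each of the 6 symbol leaves contributes a 2-state fragment.
  q·r·q — 4 states
  q·r·q | p — 8 states
  q·(q·r·q | p) — 9 states
  p | q·(q·r·q | p) — 13 states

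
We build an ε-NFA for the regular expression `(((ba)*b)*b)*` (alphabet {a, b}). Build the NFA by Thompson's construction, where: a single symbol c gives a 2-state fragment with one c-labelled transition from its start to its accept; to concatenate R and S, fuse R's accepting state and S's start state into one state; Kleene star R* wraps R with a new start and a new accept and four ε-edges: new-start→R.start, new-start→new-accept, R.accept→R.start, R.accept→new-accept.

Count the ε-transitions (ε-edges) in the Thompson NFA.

12

Building bottom-up:
Each of the 4 symbol leaves contributes 0 ε-transitions.
  ba = 0 ε-transitions
  (ba)* = 4 ε-transitions
  (ba)*b = 4 ε-transitions
  ((ba)*b)* = 8 ε-transitions
  ((ba)*b)*b = 8 ε-transitions
  (((ba)*b)*b)* = 12 ε-transitions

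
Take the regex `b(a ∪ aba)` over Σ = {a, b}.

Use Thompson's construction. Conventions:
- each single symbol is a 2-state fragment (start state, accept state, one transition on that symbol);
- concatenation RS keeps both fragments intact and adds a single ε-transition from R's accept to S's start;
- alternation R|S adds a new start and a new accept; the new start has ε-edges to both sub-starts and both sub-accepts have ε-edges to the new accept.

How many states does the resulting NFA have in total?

12

Recursing over subexpressions:
Each of the 5 symbol leaves contributes a 2-state fragment.
  aba — 6 states
  a ∪ aba — 10 states
  b(a ∪ aba) — 12 states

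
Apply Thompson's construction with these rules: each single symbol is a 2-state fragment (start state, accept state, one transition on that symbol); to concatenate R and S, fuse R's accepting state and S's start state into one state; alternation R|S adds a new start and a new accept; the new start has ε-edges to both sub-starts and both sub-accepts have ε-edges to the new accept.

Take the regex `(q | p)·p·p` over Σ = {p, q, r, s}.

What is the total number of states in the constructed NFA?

Building bottom-up:
Each of the 4 symbol leaves contributes a 2-state fragment.
  q | p → 6 states
  (q | p)·p·p → 8 states

8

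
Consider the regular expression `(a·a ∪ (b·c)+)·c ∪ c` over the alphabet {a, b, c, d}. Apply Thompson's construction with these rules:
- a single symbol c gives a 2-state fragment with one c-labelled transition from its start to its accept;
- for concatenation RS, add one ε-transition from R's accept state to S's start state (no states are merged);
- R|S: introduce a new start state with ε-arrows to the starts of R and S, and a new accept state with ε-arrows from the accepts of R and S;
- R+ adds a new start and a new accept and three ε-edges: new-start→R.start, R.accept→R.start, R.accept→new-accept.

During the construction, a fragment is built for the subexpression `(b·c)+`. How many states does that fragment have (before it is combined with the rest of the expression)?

6

Fragment for `(b·c)+`:
Each of the 2 symbol leaves contributes a 2-state fragment.
  b·c : 4 states
  (b·c)+ : 6 states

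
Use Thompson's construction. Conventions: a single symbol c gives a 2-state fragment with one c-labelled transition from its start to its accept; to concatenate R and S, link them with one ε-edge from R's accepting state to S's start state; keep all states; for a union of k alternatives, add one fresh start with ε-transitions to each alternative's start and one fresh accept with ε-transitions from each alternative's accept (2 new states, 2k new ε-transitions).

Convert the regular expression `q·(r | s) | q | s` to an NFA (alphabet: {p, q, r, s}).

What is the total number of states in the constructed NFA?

14

Bottom-up over the parse tree:
Each of the 5 symbol leaves contributes a 2-state fragment.
  r | s : 6 states
  q·(r | s) : 8 states
  q·(r | s) | q | s : 14 states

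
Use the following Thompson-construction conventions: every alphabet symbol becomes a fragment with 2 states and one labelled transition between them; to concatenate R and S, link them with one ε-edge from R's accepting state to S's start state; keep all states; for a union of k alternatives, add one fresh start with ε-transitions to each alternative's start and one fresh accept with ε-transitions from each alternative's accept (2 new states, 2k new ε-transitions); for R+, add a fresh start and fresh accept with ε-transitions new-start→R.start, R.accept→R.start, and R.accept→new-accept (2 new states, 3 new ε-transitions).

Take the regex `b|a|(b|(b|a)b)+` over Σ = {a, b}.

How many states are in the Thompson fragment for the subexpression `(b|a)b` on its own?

Fragment for `(b|a)b`:
Each of the 3 symbol leaves contributes a 2-state fragment.
  b|a → 6 states
  (b|a)b → 8 states

8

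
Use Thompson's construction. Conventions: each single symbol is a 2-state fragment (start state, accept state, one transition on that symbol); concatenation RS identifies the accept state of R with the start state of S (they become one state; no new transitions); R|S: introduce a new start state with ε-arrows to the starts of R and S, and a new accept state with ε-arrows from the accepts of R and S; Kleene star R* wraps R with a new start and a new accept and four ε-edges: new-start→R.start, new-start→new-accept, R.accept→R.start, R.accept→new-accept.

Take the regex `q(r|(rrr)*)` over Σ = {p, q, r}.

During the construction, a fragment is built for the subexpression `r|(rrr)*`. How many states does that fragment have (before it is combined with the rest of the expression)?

10

Fragment for `r|(rrr)*`:
Each of the 4 symbol leaves contributes a 2-state fragment.
  rrr = 4 states
  (rrr)* = 6 states
  r|(rrr)* = 10 states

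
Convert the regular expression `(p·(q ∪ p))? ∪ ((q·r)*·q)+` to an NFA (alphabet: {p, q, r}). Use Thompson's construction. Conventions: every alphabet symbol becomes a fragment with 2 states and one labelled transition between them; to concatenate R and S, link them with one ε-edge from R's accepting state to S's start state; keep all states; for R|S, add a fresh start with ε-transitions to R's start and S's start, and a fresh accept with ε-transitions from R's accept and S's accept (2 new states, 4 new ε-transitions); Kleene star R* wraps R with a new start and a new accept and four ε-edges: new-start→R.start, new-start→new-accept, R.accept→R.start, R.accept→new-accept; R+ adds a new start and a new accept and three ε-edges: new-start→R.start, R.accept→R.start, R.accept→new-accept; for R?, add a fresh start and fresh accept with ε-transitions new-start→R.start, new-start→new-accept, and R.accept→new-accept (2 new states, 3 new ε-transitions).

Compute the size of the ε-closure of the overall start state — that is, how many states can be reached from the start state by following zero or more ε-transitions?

Work bottom-up. For each fragment F, track |ε-closure(F.start)| and whether F's accept lies in that closure (i.e. whether F accepts ε). A single-symbol fragment has closure size 1 and does not accept ε.
  q ∪ p → new start ε-reaches every alternative's start; none of them accept ε, so the new accept is not reached: |closure| = 1 + 1 + 1 = 3
  p·(q ∪ p) → same as the first factor's closure: |closure| = 1
  (p·(q ∪ p))? → new start has ε-edges to the inner start and to the new accept, so |closure| = 2 + 1 = 3
  q·r → |closure| equals the left operand's closure size = 1 (its accept is not ε-reachable, so the closure stops there)
  (q·r)* → the star's fresh start ε-reaches both the body's start and the fresh accept: |closure| = 2 + 1 = 3
  (q·r)*·q → the left operand accepts ε, so the closure extends into the next operand (via the concat ε-link); |closure| = 3 + 1 = 4
  ((q·r)*·q)+ → |closure| = 1 + 4 = 5 (the body doesn't accept ε, so the new accept is not reached)
  (p·(q ∪ p))? ∪ ((q·r)*·q)+ → |closure| = 1 (new start) + (3 + 5) + 1 (new accept, since some branch ε-reaches its own accept) = 10

10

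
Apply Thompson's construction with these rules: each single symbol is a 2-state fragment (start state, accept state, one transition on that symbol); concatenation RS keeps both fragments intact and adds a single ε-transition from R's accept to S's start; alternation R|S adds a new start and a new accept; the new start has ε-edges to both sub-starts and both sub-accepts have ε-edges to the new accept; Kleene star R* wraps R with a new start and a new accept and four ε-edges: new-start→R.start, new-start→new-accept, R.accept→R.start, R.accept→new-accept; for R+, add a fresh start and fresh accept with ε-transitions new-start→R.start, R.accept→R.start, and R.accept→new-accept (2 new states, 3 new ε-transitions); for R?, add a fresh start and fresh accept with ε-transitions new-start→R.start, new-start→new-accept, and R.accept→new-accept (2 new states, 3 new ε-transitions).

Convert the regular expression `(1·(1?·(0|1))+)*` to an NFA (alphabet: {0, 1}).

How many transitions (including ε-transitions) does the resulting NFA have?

By structural recursion:
Each of the 4 symbol leaves contributes 1 transition (1 symbol, 0 ε).
  1? → 4 transitions (1 symbol, 3 ε)
  0|1 → 6 transitions (2 symbol, 4 ε)
  1?·(0|1) → 11 transitions (3 symbol, 8 ε)
  (1?·(0|1))+ → 14 transitions (3 symbol, 11 ε)
  1·(1?·(0|1))+ → 16 transitions (4 symbol, 12 ε)
  (1·(1?·(0|1))+)* → 20 transitions (4 symbol, 16 ε)

20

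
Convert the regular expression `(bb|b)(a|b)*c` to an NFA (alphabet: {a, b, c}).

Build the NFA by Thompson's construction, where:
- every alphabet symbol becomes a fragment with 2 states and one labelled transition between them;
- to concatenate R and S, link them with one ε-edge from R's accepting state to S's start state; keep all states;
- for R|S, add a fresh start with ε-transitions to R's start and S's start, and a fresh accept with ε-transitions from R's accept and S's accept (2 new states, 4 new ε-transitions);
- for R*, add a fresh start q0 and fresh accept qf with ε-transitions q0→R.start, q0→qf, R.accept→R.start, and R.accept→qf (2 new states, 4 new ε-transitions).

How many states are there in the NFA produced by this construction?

By structural recursion:
Each of the 6 symbol leaves contributes a 2-state fragment.
  bb → 4 states
  bb|b → 8 states
  a|b → 6 states
  (a|b)* → 8 states
  (bb|b)(a|b)*c → 18 states

18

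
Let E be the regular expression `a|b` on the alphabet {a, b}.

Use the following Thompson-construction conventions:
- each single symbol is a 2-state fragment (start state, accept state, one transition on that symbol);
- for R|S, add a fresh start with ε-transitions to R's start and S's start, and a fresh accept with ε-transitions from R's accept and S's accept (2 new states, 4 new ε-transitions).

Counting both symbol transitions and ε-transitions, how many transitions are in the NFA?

6

Building bottom-up:
Each of the 2 symbol leaves contributes 1 transition (1 symbol, 0 ε).
  a|b : 6 transitions (2 symbol, 4 ε)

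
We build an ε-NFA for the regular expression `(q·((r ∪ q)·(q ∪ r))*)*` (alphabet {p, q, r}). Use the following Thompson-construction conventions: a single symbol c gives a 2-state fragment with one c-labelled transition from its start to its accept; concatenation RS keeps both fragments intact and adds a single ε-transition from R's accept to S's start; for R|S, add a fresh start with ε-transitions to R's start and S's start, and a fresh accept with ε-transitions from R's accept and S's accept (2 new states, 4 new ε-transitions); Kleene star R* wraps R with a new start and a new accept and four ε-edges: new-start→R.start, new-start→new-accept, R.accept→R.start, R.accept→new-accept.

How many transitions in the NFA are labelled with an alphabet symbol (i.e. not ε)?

5

Per subexpression:
Each of the 5 symbol leaves contributes exactly 1 symbol transition.
  r ∪ q — 2 symbol transitions
  q ∪ r — 2 symbol transitions
  (r ∪ q)·(q ∪ r) — 4 symbol transitions
  ((r ∪ q)·(q ∪ r))* — 4 symbol transitions
  q·((r ∪ q)·(q ∪ r))* — 5 symbol transitions
  (q·((r ∪ q)·(q ∪ r))*)* — 5 symbol transitions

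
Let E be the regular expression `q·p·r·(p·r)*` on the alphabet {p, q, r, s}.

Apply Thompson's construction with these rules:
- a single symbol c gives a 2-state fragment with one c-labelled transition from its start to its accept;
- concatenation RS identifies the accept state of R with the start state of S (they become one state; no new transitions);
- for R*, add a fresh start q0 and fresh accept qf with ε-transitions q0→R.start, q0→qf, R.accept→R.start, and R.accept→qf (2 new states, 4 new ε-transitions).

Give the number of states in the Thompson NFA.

Per subexpression:
Each of the 5 symbol leaves contributes a 2-state fragment.
  p·r : 3 states
  (p·r)* : 5 states
  q·p·r·(p·r)* : 8 states

8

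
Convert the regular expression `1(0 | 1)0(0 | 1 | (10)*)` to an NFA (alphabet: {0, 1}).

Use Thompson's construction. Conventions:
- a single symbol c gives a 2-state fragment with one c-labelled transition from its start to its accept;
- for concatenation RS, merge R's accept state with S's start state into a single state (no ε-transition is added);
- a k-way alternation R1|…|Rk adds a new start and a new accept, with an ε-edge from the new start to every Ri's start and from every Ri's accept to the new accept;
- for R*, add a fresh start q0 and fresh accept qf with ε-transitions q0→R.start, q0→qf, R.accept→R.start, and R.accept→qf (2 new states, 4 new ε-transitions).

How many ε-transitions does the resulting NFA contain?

Building bottom-up:
Each of the 8 symbol leaves contributes 0 ε-transitions.
  0 | 1 : 4 ε-transitions
  10 : 0 ε-transitions
  (10)* : 4 ε-transitions
  0 | 1 | (10)* : 10 ε-transitions
  1(0 | 1)0(0 | 1 | (10)*) : 14 ε-transitions

14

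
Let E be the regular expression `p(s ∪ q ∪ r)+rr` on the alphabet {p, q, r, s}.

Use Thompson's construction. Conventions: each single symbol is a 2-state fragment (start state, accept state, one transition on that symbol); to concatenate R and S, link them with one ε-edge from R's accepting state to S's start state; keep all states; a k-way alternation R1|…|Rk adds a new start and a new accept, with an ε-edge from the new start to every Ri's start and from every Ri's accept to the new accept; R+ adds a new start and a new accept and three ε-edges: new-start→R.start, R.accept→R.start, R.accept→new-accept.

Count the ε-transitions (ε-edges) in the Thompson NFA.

12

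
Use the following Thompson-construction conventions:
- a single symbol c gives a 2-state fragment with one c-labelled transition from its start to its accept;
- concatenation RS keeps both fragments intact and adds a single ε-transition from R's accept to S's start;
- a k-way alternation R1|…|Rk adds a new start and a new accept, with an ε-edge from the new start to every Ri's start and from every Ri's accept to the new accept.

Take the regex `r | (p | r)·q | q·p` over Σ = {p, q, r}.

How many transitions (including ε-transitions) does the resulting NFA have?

18

Bottom-up over the parse tree:
Each of the 6 symbol leaves contributes 1 transition (1 symbol, 0 ε).
  p | r — 6 transitions (2 symbol, 4 ε)
  (p | r)·q — 8 transitions (3 symbol, 5 ε)
  q·p — 3 transitions (2 symbol, 1 ε)
  r | (p | r)·q | q·p — 18 transitions (6 symbol, 12 ε)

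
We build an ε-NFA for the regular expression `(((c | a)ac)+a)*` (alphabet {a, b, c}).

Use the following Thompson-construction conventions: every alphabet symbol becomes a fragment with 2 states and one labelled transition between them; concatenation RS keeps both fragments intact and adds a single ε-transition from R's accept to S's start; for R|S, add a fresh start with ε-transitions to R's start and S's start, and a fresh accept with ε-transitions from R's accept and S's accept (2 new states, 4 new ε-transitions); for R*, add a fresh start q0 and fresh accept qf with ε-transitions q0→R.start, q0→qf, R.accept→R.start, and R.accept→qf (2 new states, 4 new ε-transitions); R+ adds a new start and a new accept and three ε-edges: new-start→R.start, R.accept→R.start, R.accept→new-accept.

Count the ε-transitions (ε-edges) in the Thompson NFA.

14

Recursing over subexpressions:
Each of the 5 symbol leaves contributes 0 ε-transitions.
  c | a → 4 ε-transitions
  (c | a)ac → 6 ε-transitions
  ((c | a)ac)+ → 9 ε-transitions
  ((c | a)ac)+a → 10 ε-transitions
  (((c | a)ac)+a)* → 14 ε-transitions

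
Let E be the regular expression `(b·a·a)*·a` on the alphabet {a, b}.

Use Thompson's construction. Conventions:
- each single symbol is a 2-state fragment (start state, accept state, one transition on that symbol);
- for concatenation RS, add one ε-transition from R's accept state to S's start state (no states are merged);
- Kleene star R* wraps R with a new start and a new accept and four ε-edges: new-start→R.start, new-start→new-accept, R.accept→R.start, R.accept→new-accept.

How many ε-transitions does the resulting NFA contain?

By structural recursion:
Each of the 4 symbol leaves contributes 0 ε-transitions.
  b·a·a → 2 ε-transitions
  (b·a·a)* → 6 ε-transitions
  (b·a·a)*·a → 7 ε-transitions

7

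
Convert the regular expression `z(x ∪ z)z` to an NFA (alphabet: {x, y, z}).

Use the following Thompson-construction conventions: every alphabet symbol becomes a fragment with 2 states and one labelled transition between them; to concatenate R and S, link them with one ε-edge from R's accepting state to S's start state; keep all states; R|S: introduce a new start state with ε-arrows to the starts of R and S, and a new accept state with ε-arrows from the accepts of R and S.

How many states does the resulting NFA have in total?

Recursing over subexpressions:
Each of the 4 symbol leaves contributes a 2-state fragment.
  x ∪ z = 6 states
  z(x ∪ z)z = 10 states

10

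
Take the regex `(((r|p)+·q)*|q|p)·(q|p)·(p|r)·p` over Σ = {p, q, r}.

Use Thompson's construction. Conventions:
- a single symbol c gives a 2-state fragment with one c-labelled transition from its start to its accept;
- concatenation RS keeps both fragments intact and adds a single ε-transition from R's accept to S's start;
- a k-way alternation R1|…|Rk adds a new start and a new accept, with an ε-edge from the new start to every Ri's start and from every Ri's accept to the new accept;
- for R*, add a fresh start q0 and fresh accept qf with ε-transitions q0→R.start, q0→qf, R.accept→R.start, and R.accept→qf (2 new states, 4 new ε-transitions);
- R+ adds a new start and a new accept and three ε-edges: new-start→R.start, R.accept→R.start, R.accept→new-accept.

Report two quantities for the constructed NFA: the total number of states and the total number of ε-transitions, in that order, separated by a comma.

32, 29

By structural recursion:
Each of the 10 symbol leaves contributes 2 states and 0 ε-transitions.
  r|p = 6 states, 4 ε-transitions
  (r|p)+ = 8 states, 7 ε-transitions
  (r|p)+·q = 10 states, 8 ε-transitions
  ((r|p)+·q)* = 12 states, 12 ε-transitions
  ((r|p)+·q)*|q|p = 18 states, 18 ε-transitions
  q|p = 6 states, 4 ε-transitions
  p|r = 6 states, 4 ε-transitions
  (((r|p)+·q)*|q|p)·(q|p)·(p|r)·p = 32 states, 29 ε-transitions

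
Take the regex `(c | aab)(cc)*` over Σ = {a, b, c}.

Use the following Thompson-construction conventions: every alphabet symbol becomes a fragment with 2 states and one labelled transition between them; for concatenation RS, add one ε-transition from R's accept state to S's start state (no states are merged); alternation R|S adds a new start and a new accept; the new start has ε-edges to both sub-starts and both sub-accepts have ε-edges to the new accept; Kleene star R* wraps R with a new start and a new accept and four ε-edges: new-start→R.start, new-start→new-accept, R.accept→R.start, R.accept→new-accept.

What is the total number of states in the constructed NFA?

16

By structural recursion:
Each of the 6 symbol leaves contributes a 2-state fragment.
  aab → 6 states
  c | aab → 10 states
  cc → 4 states
  (cc)* → 6 states
  (c | aab)(cc)* → 16 states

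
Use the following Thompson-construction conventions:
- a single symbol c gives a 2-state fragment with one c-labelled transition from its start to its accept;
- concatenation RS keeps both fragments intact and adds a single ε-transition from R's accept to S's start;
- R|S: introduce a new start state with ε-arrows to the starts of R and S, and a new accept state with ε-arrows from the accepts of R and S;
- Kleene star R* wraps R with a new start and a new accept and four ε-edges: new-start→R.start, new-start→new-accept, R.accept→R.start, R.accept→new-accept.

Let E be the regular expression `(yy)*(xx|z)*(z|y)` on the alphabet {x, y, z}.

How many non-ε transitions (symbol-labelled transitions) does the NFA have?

7

By structural recursion:
Each of the 7 symbol leaves contributes exactly 1 symbol transition.
  yy — 2 symbol transitions
  (yy)* — 2 symbol transitions
  xx — 2 symbol transitions
  xx|z — 3 symbol transitions
  (xx|z)* — 3 symbol transitions
  z|y — 2 symbol transitions
  (yy)*(xx|z)*(z|y) — 7 symbol transitions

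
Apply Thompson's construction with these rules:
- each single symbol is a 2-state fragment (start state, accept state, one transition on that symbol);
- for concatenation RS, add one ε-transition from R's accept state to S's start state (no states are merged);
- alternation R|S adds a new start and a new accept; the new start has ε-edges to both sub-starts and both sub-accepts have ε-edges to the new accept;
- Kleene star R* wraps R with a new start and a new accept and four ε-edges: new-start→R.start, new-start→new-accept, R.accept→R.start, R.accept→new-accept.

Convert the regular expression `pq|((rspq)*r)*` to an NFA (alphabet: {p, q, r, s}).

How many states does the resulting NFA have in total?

20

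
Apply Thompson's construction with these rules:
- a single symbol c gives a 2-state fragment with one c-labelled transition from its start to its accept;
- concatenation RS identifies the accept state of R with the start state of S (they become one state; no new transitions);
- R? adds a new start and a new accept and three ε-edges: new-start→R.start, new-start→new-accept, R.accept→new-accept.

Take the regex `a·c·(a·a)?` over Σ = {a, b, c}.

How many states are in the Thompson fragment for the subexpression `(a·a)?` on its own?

5

Fragment for `(a·a)?`:
Each of the 2 symbol leaves contributes a 2-state fragment.
  a·a → 3 states
  (a·a)? → 5 states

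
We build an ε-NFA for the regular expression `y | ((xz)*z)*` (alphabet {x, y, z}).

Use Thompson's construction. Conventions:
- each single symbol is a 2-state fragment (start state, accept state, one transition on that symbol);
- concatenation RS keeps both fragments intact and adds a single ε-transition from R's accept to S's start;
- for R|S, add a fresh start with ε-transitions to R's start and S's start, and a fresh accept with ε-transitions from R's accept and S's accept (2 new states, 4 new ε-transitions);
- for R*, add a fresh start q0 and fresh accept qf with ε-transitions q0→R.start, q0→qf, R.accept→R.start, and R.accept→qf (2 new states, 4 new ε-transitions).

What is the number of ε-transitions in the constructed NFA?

14

Building bottom-up:
Each of the 4 symbol leaves contributes 0 ε-transitions.
  xz — 1 ε-transition
  (xz)* — 5 ε-transitions
  (xz)*z — 6 ε-transitions
  ((xz)*z)* — 10 ε-transitions
  y | ((xz)*z)* — 14 ε-transitions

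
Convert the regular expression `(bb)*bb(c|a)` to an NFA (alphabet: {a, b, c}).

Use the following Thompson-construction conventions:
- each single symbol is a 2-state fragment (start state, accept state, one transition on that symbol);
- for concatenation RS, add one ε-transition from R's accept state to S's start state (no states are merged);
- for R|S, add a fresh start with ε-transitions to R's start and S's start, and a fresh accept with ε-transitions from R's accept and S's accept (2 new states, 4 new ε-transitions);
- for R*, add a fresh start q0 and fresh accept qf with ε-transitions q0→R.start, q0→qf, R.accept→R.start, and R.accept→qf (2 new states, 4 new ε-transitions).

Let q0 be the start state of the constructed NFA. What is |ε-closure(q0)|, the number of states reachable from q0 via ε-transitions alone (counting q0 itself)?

4

Work bottom-up. For each fragment F, track |ε-closure(F.start)| and whether F's accept lies in that closure (i.e. whether F accepts ε). A single-symbol fragment has closure size 1 and does not accept ε.
  bb : |ε-closure| equals the left operand's closure size = 1 (its accept is not ε-reachable, so the closure stops there)
  (bb)* : new start has ε-edges to the inner start and to the new accept, so |ε-closure| = 2 + 1 = 3
  c|a : new start ε-reaches every alternative's start; none of them accept ε, so the new accept is not reached: |ε-closure| = 1 + 1 + 1 = 3
  (bb)*bb(c|a) : the left operand accepts ε, so the closure extends into the next operand (via the concat ε-link); |ε-closure| = 3 + 1 = 4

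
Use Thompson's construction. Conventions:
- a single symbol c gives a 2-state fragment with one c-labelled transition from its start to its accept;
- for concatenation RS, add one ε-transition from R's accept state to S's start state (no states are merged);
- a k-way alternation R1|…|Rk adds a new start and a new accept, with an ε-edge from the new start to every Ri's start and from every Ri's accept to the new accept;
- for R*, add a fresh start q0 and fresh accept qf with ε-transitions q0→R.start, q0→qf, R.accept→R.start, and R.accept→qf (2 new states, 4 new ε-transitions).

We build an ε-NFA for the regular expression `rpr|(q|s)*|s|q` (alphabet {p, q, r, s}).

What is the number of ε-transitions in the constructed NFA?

18

Bottom-up over the parse tree:
Each of the 7 symbol leaves contributes 0 ε-transitions.
  rpr : 2 ε-transitions
  q|s : 4 ε-transitions
  (q|s)* : 8 ε-transitions
  rpr|(q|s)*|s|q : 18 ε-transitions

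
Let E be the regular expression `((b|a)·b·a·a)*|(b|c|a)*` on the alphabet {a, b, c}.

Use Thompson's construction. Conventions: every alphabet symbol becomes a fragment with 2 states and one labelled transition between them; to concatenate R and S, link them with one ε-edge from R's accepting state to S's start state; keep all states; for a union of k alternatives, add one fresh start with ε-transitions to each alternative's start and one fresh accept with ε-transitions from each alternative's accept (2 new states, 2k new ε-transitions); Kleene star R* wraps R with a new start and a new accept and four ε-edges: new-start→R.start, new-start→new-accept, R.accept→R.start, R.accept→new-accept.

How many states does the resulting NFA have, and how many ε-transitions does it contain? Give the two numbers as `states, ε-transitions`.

Building bottom-up:
Each of the 8 symbol leaves contributes 2 states and 0 ε-transitions.
  b|a = 6 states, 4 ε-transitions
  (b|a)·b·a·a = 12 states, 7 ε-transitions
  ((b|a)·b·a·a)* = 14 states, 11 ε-transitions
  b|c|a = 8 states, 6 ε-transitions
  (b|c|a)* = 10 states, 10 ε-transitions
  ((b|a)·b·a·a)*|(b|c|a)* = 26 states, 25 ε-transitions

26, 25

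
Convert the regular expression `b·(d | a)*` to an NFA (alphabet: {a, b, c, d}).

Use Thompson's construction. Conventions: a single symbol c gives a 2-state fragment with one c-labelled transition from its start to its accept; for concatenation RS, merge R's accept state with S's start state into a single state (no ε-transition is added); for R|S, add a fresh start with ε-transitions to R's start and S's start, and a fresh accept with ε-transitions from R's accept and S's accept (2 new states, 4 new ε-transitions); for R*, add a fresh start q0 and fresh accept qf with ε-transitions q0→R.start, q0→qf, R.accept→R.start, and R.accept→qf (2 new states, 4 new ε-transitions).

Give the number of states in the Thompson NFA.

Bottom-up over the parse tree:
Each of the 3 symbol leaves contributes a 2-state fragment.
  d | a → 6 states
  (d | a)* → 8 states
  b·(d | a)* → 9 states

9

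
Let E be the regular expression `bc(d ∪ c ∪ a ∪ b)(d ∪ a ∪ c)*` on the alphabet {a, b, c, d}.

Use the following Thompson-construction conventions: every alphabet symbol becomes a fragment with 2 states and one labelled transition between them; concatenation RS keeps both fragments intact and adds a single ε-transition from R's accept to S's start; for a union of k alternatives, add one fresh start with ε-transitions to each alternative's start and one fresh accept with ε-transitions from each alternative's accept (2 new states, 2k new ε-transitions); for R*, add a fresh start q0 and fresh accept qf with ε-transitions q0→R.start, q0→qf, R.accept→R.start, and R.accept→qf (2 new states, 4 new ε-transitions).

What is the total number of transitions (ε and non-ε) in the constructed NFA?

30

By structural recursion:
Each of the 9 symbol leaves contributes 1 transition (1 symbol, 0 ε).
  d ∪ c ∪ a ∪ b → 12 transitions (4 symbol, 8 ε)
  d ∪ a ∪ c → 9 transitions (3 symbol, 6 ε)
  (d ∪ a ∪ c)* → 13 transitions (3 symbol, 10 ε)
  bc(d ∪ c ∪ a ∪ b)(d ∪ a ∪ c)* → 30 transitions (9 symbol, 21 ε)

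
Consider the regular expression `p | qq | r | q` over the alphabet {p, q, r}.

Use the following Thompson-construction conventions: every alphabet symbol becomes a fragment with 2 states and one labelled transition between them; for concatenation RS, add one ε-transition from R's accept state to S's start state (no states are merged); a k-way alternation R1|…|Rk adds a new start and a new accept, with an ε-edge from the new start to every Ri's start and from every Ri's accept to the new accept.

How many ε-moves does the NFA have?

9

Bottom-up over the parse tree:
Each of the 5 symbol leaves contributes 0 ε-transitions.
  qq — 1 ε-transition
  p | qq | r | q — 9 ε-transitions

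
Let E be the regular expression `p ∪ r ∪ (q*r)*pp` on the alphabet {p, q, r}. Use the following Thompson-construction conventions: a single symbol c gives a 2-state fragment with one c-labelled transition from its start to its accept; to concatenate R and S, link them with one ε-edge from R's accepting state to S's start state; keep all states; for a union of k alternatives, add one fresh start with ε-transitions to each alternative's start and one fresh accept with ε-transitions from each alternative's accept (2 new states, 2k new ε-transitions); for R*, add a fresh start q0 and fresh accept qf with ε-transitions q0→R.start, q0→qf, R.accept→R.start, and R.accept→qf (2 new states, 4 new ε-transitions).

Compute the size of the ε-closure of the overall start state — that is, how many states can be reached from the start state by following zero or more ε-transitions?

10

Compute the ε-closure size of each fragment's start state recursively; a symbol fragment's start has no outgoing ε-edge, so its closure is just itself (size 1).
  q* → the star's fresh start ε-reaches both the body's start and the fresh accept: |ε-closure| = 2 + 1 = 3
  q*r → the left operand accepts ε, so the closure extends into the next operand (via the concat ε-link); |ε-closure| = 3 + 1 = 4
  (q*r)* → the star's fresh start ε-reaches both the body's start and the fresh accept: |ε-closure| = 2 + 4 = 6
  (q*r)*pp → the left operand accepts ε, so the closure extends into the next operand (via the concat ε-link); |ε-closure| = 6 + 1 = 7
  p ∪ r ∪ (q*r)*pp → new start ε-reaches every alternative's start; none of them accept ε, so the new accept is not reached: |ε-closure| = 1 + 1 + 1 + 7 = 10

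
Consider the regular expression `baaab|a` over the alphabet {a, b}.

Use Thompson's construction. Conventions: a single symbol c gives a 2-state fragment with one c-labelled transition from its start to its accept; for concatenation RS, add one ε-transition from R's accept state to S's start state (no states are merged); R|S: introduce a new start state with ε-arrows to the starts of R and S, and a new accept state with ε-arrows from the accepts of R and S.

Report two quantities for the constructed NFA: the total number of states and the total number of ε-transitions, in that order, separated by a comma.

Recursing over subexpressions:
Each of the 6 symbol leaves contributes 2 states and 0 ε-transitions.
  baaab → 10 states, 4 ε-transitions
  baaab|a → 14 states, 8 ε-transitions

14, 8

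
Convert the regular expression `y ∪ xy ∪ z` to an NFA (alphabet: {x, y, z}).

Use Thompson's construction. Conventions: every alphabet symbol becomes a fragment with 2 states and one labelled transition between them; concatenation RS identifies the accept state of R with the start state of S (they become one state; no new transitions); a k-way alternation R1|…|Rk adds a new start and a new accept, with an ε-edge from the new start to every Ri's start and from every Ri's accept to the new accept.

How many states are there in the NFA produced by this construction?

9

Bottom-up over the parse tree:
Each of the 4 symbol leaves contributes a 2-state fragment.
  xy : 3 states
  y ∪ xy ∪ z : 9 states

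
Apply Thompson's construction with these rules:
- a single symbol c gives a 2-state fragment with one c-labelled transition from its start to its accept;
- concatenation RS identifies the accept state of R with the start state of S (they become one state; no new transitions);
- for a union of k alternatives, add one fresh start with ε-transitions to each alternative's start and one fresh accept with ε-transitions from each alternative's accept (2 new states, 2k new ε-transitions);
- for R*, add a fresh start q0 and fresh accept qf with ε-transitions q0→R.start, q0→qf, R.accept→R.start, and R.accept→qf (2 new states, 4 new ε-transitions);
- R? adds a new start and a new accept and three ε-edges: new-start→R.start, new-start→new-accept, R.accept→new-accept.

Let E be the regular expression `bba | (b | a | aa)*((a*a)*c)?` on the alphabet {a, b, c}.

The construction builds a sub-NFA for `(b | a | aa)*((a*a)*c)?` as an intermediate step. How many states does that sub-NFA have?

20

Fragment for `(b | a | aa)*((a*a)*c)?`:
Each of the 7 symbol leaves contributes a 2-state fragment.
  aa → 3 states
  b | a | aa → 9 states
  (b | a | aa)* → 11 states
  a* → 4 states
  a*a → 5 states
  (a*a)* → 7 states
  (a*a)*c → 8 states
  ((a*a)*c)? → 10 states
  (b | a | aa)*((a*a)*c)? → 20 states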